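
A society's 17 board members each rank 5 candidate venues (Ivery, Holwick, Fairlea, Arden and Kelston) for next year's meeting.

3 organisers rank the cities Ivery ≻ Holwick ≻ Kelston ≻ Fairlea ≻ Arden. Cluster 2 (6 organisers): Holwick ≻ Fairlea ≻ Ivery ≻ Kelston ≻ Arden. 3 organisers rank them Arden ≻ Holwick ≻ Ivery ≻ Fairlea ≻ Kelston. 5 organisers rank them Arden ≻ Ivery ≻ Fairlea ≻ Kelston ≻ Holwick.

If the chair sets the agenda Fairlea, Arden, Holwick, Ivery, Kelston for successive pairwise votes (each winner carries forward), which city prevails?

Holwick

Round 1: Fairlea vs Arden — 9–8, Fairlea advances.
Round 2: Fairlea vs Holwick — 5–12, Holwick advances.
Round 3: Holwick vs Ivery — 9–8, Holwick advances.
Round 4: Holwick vs Kelston — 12–5, Holwick advances.
Holwick survives the agenda.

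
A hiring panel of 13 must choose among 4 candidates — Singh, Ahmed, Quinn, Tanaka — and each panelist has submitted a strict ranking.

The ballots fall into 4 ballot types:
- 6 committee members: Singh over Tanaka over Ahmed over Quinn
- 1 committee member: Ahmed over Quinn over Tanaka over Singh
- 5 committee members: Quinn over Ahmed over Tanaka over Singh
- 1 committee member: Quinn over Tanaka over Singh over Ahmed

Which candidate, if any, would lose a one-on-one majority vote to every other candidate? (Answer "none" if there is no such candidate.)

Head-to-head results (13 committee members):
Singh vs Ahmed: 6+1 = 7 for Singh, 6 for Ahmed — Singh by 7–6.
Singh vs Quinn: Quinn, 7–6.
Singh vs Tanaka: 6 for Singh, 7 for Tanaka — Tanaka by 7–6.
Ahmed vs Quinn: Ahmed is ranked higher on 6+1 = 7 ballots, Quinn on 6. Ahmed wins 7–6.
Ahmed vs Tanaka: Ahmed is ranked higher on 1+5 = 6 ballots, Tanaka on 7. Tanaka wins 7–6.
Quinn vs Tanaka: 7 to 6, Quinn.
Each candidate has at least one pairwise win (Singh beats Ahmed; Ahmed beats Quinn; Quinn beats Singh; Tanaka beats Singh) — no Condorcet loser.

none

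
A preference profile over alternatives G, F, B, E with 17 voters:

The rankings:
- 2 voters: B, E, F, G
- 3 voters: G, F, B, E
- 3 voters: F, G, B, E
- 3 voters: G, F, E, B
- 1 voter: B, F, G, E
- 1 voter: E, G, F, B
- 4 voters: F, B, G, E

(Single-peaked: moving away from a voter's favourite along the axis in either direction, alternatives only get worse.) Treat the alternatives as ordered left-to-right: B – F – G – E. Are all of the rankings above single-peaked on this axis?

Axis positions: B=1, F=2, G=3, E=4.
Cluster 1: ranking walks positions 1-4-2-3; E is ranked above F even though F lies between E and the peak B on the axis — preferences dip and rise again. Not single-peaked.
Cluster 2 (peak G at position 3): ranking walks positions 3-2-1-4, expanding outward from the peak — single-peaked.
Cluster 3 (peak F at position 2): ranking walks positions 2-3-1-4, expanding outward from the peak — single-peaked.
Cluster 4 (peak G at position 3): ranking walks positions 3-2-4-1, expanding outward from the peak — single-peaked.
Cluster 5 (peak B at position 1): ranking walks positions 1-2-3-4, expanding outward from the peak — single-peaked.
Cluster 6 (peak E at position 4): ranking walks positions 4-3-2-1, expanding outward from the peak — single-peaked.
Cluster 7 (peak F at position 2): ranking walks positions 2-1-3-4, expanding outward from the peak — single-peaked.
Cluster 1 violates single-peakedness, so the profile is not single-peaked on this axis.

no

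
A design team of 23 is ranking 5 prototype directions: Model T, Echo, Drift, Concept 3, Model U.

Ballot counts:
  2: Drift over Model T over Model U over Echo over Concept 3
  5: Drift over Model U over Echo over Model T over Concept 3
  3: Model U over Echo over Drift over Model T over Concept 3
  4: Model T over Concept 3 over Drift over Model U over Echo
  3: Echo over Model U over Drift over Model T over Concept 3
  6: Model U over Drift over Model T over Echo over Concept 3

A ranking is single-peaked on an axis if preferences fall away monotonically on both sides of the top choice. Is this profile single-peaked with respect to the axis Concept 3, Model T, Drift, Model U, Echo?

yes

Axis positions: Concept 3=1, Model T=2, Drift=3, Model U=4, Echo=5.
Cluster 1 (peak Drift at position 3): ranking walks positions 3-2-4-5-1, expanding outward from the peak — single-peaked.
Cluster 2 (peak Drift at position 3): ranking walks positions 3-4-5-2-1, expanding outward from the peak — single-peaked.
Cluster 3 (peak Model U at position 4): ranking walks positions 4-5-3-2-1, expanding outward from the peak — single-peaked.
Cluster 4 (peak Model T at position 2): ranking walks positions 2-1-3-4-5, expanding outward from the peak — single-peaked.
Cluster 5 (peak Echo at position 5): ranking walks positions 5-4-3-2-1, expanding outward from the peak — single-peaked.
Cluster 6 (peak Model U at position 4): ranking walks positions 4-3-2-5-1, expanding outward from the peak — single-peaked.
Every ranking is single-peaked on this axis.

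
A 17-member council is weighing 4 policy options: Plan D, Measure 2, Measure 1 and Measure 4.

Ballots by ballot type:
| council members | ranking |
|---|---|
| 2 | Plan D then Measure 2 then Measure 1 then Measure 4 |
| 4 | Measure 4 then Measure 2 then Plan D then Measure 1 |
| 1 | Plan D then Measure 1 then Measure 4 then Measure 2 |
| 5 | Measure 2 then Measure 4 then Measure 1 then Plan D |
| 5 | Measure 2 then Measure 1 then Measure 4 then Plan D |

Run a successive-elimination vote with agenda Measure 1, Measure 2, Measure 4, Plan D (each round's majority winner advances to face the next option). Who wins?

Round 1: Measure 1 vs Measure 2 — 1–16, Measure 2 advances.
Round 2: Measure 2 vs Measure 4 — 12–5, Measure 2 advances.
Round 3: Measure 2 vs Plan D — 14–3, Measure 2 advances.
The agenda winner is Measure 2.

Measure 2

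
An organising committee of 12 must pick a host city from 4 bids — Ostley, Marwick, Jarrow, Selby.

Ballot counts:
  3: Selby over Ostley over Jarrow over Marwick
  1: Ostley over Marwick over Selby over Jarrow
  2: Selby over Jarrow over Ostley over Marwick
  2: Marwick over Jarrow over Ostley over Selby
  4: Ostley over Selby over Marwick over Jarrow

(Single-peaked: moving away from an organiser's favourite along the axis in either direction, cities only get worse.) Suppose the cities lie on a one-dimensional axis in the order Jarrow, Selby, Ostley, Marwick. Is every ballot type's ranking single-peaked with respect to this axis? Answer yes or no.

Axis positions: Jarrow=1, Selby=2, Ostley=3, Marwick=4.
Ballot type 1 (peak Selby at position 2): ranking walks positions 2-3-1-4, expanding outward from the peak — single-peaked.
Ballot type 2 (peak Ostley at position 3): ranking walks positions 3-4-2-1, expanding outward from the peak — single-peaked.
Ballot type 3 (peak Selby at position 2): ranking walks positions 2-1-3-4, expanding outward from the peak — single-peaked.
Ballot type 4: ranking walks positions 4-1-3-2; Jarrow is ranked above Ostley even though Ostley lies between Jarrow and the peak Marwick on the axis — preferences dip and rise again. Not single-peaked.
Ballot type 5 (peak Ostley at position 3): ranking walks positions 3-2-4-1, expanding outward from the peak — single-peaked.
Ballot type 4 violates single-peakedness, so the profile is not single-peaked on this axis.

no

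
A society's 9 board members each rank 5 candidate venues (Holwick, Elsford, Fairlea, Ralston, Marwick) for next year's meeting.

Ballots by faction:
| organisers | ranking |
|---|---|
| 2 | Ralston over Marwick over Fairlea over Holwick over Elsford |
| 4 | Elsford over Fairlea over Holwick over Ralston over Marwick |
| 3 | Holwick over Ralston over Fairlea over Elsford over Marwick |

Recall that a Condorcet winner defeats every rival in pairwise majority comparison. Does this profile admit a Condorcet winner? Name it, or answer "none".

none

Head-to-head results (9 organisers):
Holwick–Elsford: Holwick 5–4.
Holwick–Fairlea: Fairlea 6–3.
Holwick vs Ralston: Holwick wins 7–2.
Holwick vs Marwick: Holwick, 7–2.
Elsford–Fairlea: Fairlea 5–4.
Elsford–Ralston: Ralston 5–4.
Elsford vs Marwick: Elsford, 7–2.
Fairlea vs Ralston: Ralston wins 5–4.
Fairlea vs Marwick: Fairlea wins 7–2.
Ralston vs Marwick: Ralston, 9–0.
No city is unbeaten: Holwick loses to Fairlea; Elsford loses to Holwick; Fairlea loses to Ralston; Ralston loses to Holwick; Marwick loses to Holwick. In particular Holwick beats Ralston beats Fairlea beats Holwick is a majority cycle — no Condorcet winner exists.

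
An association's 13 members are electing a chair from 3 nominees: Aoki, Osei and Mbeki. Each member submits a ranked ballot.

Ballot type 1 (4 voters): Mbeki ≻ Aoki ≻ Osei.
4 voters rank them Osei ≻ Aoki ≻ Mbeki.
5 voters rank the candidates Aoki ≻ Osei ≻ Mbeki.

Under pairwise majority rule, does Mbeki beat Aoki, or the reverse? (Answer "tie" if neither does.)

Ballots ranking Mbeki above Aoki: 4.
Ballots ranking Aoki above Mbeki: 13 − 4 = 9.
Aoki wins the head-to-head 9–4.

Aoki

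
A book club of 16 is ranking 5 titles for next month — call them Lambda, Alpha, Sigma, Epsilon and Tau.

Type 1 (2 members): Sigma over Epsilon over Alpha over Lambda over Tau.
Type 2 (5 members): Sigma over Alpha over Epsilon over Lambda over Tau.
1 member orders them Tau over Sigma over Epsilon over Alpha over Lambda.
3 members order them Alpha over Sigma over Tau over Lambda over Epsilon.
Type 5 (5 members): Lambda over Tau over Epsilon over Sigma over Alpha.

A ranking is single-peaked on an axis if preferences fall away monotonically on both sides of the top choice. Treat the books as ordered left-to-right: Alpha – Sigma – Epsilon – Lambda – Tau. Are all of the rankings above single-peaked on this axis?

Axis positions: Alpha=1, Sigma=2, Epsilon=3, Lambda=4, Tau=5.
Type 1 (peak Sigma at position 2): ranking walks positions 2-3-1-4-5, expanding outward from the peak — single-peaked.
Type 2 (peak Sigma at position 2): ranking walks positions 2-1-3-4-5, expanding outward from the peak — single-peaked.
Type 3: ranking walks positions 5-2-3-1-4; Sigma is ranked above Lambda even though Lambda lies between Sigma and the peak Tau on the axis — preferences dip and rise again. Not single-peaked.
Type 4: ranking walks positions 1-2-5-4-3; Tau is ranked above Epsilon even though Epsilon lies between Tau and the peak Alpha on the axis — preferences dip and rise again. Not single-peaked.
Type 5 (peak Lambda at position 4): ranking walks positions 4-5-3-2-1, expanding outward from the peak — single-peaked.
Type 3 violates single-peakedness, so the profile is not single-peaked on this axis.

no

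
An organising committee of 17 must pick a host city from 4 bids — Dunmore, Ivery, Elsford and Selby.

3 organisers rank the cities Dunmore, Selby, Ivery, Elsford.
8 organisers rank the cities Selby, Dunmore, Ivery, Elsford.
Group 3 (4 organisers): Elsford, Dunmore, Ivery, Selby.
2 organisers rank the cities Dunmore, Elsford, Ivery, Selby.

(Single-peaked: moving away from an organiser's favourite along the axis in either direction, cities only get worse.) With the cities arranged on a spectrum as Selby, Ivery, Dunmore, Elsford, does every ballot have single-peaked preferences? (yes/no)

Axis positions: Selby=1, Ivery=2, Dunmore=3, Elsford=4.
Group 1: ranking walks positions 3-1-2-4; Selby is ranked above Ivery even though Ivery lies between Selby and the peak Dunmore on the axis — preferences dip and rise again. Not single-peaked.
Group 2: ranking walks positions 1-3-2-4; Dunmore is ranked above Ivery even though Ivery lies between Dunmore and the peak Selby on the axis — preferences dip and rise again. Not single-peaked.
Group 3 (peak Elsford at position 4): ranking walks positions 4-3-2-1, expanding outward from the peak — single-peaked.
Group 4 (peak Dunmore at position 3): ranking walks positions 3-4-2-1, expanding outward from the peak — single-peaked.
Group 1 violates single-peakedness, so the profile is not single-peaked on this axis.

no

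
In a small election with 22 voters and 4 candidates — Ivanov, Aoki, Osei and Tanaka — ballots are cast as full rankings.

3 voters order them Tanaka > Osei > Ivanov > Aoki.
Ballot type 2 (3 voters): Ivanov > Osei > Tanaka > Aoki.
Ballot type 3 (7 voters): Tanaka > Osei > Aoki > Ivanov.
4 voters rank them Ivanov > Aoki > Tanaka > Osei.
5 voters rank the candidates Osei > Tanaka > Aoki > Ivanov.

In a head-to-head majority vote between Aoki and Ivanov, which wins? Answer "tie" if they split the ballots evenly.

Ballots ranking Aoki above Ivanov: 7 + 5 = 12.
Ballots ranking Ivanov above Aoki: 22 − 12 = 10.
Aoki wins the head-to-head 12–10.

Aoki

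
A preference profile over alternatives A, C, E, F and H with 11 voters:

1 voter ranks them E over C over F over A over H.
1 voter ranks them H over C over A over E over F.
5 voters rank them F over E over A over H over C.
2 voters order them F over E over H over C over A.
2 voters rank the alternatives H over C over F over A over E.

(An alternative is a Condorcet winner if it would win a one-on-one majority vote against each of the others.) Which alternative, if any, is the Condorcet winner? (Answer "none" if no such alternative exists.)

F

Check each pair by majority over 11 ballots:
A vs C: 5 for A, 6 for C — C by 6–5.
A vs E: 1+2 = 3 for A, 8 for E — E by 8–3.
A–F: F 10–1.
A vs H: A preferred on 1+5 = 6 ballots; A wins 6–5.
C vs E: C is ranked higher on 1+2 = 3 ballots, E on 8. E wins 8–3.
C vs F: C preferred on 1+1+2 = 4 ballots; F wins 7–4.
C vs H: H wins 10–1.
E vs F: F wins 9–2.
E vs H: 1+5+2 = 8 for E, 3 for H — E by 8–3.
F vs H: F, 8–3.
F wins every pairwise contest, so F is the Condorcet winner.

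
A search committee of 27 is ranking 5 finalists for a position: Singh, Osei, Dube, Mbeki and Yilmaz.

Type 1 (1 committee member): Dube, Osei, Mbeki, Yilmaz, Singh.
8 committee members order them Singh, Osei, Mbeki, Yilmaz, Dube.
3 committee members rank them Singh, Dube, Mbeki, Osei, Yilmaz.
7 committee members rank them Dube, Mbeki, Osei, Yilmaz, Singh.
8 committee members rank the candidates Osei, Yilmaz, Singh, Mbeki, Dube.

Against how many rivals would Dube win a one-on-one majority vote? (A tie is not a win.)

Dube against each rival (27 committee members):
Dube vs Singh: Dube is ranked higher on 1+7 = 8 ballots, Singh on 19. Singh wins 19–8.
Dube vs Osei: Dube is ranked higher on 1+3+7 = 11 ballots, Osei on 16. Osei wins 16–11.
Dube vs Mbeki: Dube preferred on 1+3+7 = 11 ballots; Mbeki wins 16–11.
Dube vs Yilmaz: Yilmaz wins 16–11.
Dube beats no one; loses to Singh, Osei, Mbeki, Yilmaz — 0 pairwise wins.

0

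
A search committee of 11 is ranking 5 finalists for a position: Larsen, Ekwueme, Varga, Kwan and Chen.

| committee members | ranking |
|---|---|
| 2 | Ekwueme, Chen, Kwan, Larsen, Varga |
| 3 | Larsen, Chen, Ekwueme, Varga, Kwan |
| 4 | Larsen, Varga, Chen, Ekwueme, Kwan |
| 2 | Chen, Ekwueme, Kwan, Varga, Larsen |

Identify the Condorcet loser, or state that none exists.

Head-to-head results (11 committee members):
Larsen vs Ekwueme: Larsen wins 7–4.
Larsen vs Varga: Larsen wins 9–2.
Larsen–Kwan: Larsen 7–4.
Larsen vs Chen: Larsen preferred on 3+4 = 7 ballots; Larsen wins 7–4.
Ekwueme vs Varga: Ekwueme preferred on 2+3+2 = 7 ballots; Ekwueme wins 7–4.
Ekwueme vs Kwan: Ekwueme wins 11–0.
Ekwueme–Chen: Chen 9–2.
Varga vs Kwan: 3+4 = 7 for Varga, 4 for Kwan — Varga by 7–4.
Varga vs Chen: Varga is ranked higher on 4 ballots, Chen on 7. Chen wins 7–4.
Kwan vs Chen: Kwan is ranked higher on 0 ballots, Chen on 11. Chen wins 11–0.
Only Kwan has no wins; Kwan is the Condorcet loser.

Kwan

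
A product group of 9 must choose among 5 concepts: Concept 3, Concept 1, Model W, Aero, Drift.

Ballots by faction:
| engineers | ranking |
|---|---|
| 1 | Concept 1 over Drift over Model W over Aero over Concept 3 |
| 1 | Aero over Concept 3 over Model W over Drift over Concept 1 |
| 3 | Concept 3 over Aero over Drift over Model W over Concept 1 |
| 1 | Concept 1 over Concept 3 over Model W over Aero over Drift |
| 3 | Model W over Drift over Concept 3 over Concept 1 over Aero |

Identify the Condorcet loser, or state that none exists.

Pairwise majorities:
Concept 3 vs Concept 1: Concept 3 wins 7–2.
Concept 3 vs Model W: 1+3+1 = 5 for Concept 3, 4 for Model W — Concept 3 by 5–4.
Concept 3 vs Aero: Concept 3 preferred on 3+1+3 = 7 ballots; Concept 3 wins 7–2.
Concept 3 vs Drift: Concept 3 wins 5–4.
Concept 1 vs Model W: Concept 1 preferred on 1+1 = 2 ballots; Model W wins 7–2.
Concept 1 vs Aero: Concept 1, 5–4.
Concept 1 vs Drift: 2 to 7, Drift.
Model W vs Aero: Model W is ranked higher on 1+1+3 = 5 ballots, Aero on 4. Model W wins 5–4.
Model W vs Drift: Model W wins 5–4.
Aero vs Drift: Aero, 5–4.
No design is winless: Concept 3 beats Concept 1; Concept 1 beats Aero; Model W beats Concept 1; Aero beats Drift; Drift beats Concept 1. There is no Condorcet loser.

none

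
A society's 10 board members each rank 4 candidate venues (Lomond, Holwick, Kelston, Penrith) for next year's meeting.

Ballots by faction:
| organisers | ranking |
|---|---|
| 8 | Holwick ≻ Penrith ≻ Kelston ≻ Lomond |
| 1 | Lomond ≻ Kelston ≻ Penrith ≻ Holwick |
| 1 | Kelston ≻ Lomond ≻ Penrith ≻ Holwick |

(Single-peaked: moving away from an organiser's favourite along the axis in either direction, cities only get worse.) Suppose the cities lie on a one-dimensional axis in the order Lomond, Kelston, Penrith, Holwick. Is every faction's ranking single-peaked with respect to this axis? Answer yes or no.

yes

Axis positions: Lomond=1, Kelston=2, Penrith=3, Holwick=4.
Faction 1 (peak Holwick at position 4): ranking walks positions 4-3-2-1, expanding outward from the peak — single-peaked.
Faction 2 (peak Lomond at position 1): ranking walks positions 1-2-3-4, expanding outward from the peak — single-peaked.
Faction 3 (peak Kelston at position 2): ranking walks positions 2-1-3-4, expanding outward from the peak — single-peaked.
Every ranking is single-peaked on this axis.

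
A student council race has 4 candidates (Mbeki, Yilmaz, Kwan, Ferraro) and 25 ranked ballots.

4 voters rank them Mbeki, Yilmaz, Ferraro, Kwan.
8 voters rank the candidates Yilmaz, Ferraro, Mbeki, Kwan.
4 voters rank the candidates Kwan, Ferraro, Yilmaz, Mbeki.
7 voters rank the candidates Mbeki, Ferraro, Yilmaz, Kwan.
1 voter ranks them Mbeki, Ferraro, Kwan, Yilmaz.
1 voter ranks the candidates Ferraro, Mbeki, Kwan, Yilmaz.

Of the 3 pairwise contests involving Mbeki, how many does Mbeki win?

Mbeki against each rival (25 voters):
Mbeki vs Yilmaz: Mbeki is ranked higher on 4+7+1+1 = 13 ballots, Yilmaz on 12. Mbeki wins 13–12.
Mbeki–Kwan: Mbeki 21–4.
Mbeki vs Ferraro: 12 to 13, Ferraro.
Mbeki beats Yilmaz, Kwan; loses to Ferraro — 2 pairwise wins.

2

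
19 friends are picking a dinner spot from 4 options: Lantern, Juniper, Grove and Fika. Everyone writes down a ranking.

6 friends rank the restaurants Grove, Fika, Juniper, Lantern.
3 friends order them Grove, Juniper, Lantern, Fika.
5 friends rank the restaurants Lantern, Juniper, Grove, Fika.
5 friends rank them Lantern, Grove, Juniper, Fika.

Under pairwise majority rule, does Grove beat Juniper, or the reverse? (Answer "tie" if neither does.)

Grove

Ballots ranking Grove above Juniper: 6 + 3 + 5 = 14.
Ballots ranking Juniper above Grove: 19 − 14 = 5.
Grove wins the head-to-head 14–5.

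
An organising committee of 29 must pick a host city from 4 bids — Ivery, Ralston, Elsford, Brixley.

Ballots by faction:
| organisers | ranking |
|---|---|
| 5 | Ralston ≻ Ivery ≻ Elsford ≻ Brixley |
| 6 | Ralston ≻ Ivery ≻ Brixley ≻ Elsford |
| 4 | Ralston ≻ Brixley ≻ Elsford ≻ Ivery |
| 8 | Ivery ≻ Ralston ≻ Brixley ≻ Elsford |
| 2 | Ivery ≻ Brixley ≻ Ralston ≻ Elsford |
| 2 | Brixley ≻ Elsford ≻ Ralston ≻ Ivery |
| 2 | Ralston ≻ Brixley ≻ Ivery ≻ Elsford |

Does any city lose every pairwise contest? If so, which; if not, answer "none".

Head-to-head results (29 organisers):
Ivery vs Ralston: Ralston, 19–10.
Ivery vs Elsford: Ivery preferred on 5+6+8+2+2 = 23 ballots; Ivery wins 23–6.
Ivery vs Brixley: Ivery, 21–8.
Ralston vs Elsford: Ralston wins 27–2.
Ralston vs Brixley: Ralston wins 25–4.
Elsford vs Brixley: 5 for Elsford, 24 for Brixley — Brixley by 24–5.
Elsford loses to every other city — it is the Condorcet loser.

Elsford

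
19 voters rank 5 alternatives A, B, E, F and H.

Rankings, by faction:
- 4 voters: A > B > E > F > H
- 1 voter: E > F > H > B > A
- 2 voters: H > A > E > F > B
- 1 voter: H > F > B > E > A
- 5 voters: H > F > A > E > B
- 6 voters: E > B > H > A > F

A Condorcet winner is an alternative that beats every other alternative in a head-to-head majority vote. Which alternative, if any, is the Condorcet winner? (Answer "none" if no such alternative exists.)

none

Check each pair by majority over 19 ballots:
A vs B: 11 to 8, A.
A vs E: A preferred on 4+2+5 = 11 ballots; A wins 11–8.
A vs F: 12 to 7, A.
A vs H: 4 to 15, H.
B vs E: 5 to 14, E.
B vs F: 10 to 9, B.
B vs H: 10 to 9, B.
E vs F: 13 to 6, E.
E vs H: 4+1+6 = 11 for E, 8 for H — E by 11–8.
F vs H: F is ranked higher on 4+1 = 5 ballots, H on 14. H wins 14–5.
No alternative is unbeaten: A loses to H; B loses to A; E loses to A; F loses to A; H loses to B. In particular A → B → H → A is a majority cycle — no Condorcet winner exists.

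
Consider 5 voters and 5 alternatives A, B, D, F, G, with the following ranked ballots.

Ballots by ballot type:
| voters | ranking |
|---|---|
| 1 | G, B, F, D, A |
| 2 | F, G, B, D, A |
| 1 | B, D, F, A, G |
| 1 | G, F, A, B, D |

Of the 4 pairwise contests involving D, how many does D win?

D against each rival (5 voters):
D vs A: D is ranked higher on 1+2+1 = 4 ballots, A on 1. D wins 4–1.
D vs B: D preferred on 0 ballots; B wins 5–0.
D–F: F 4–1.
D vs G: G wins 4–1.
D beats A; loses to B, F, G — 1 pairwise win.

1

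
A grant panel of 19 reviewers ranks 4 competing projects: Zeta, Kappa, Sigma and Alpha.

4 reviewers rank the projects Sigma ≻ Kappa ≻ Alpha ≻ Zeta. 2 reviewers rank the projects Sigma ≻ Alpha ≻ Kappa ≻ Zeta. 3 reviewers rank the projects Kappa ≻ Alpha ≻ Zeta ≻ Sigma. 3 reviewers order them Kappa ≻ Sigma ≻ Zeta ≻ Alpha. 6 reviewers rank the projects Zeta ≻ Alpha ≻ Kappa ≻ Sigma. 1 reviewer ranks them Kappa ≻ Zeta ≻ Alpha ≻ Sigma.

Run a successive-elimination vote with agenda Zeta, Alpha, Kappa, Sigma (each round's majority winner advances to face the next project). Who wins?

Kappa

Round 1: Zeta vs Alpha — 10–9, Zeta advances.
Round 2: Zeta vs Kappa — 6–13, Kappa advances.
Round 3: Kappa vs Sigma — 13–6, Kappa advances.
The agenda winner is Kappa.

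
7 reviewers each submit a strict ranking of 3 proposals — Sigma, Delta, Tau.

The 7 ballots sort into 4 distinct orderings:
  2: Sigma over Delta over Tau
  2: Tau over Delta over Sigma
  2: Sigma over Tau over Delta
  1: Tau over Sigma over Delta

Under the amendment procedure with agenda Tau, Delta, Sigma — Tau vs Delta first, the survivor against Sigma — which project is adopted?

Round 1: Tau vs Delta — 5–2, Tau advances.
Round 2: Tau vs Sigma — 3–4, Sigma advances.
Sigma survives the agenda.

Sigma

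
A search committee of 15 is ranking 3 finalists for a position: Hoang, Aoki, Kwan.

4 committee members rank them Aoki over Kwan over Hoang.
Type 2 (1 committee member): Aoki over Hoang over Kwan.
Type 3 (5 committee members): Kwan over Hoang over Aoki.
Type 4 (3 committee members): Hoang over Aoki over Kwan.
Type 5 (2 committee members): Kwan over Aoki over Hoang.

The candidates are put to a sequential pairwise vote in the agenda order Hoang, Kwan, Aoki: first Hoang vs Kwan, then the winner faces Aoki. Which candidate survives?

Aoki

Round 1: Hoang vs Kwan — 4–11, Kwan advances.
Round 2: Kwan vs Aoki — 7–8, Aoki advances.
The agenda winner is Aoki.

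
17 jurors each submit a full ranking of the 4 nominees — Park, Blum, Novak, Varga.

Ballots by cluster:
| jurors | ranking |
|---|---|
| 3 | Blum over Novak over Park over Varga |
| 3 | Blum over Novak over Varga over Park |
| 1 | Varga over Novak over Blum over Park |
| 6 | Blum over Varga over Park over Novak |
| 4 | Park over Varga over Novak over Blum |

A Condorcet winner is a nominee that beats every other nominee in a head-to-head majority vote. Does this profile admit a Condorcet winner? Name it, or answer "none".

Blum

Check each pair by majority over 17 ballots:
Park vs Blum: Park preferred on 4 ballots; Blum wins 13–4.
Park vs Novak: Park wins 10–7.
Park vs Varga: Park preferred on 3+4 = 7 ballots; Varga wins 10–7.
Blum vs Novak: 3+3+6 = 12 for Blum, 5 for Novak — Blum by 12–5.
Blum vs Varga: 3+3+6 = 12 for Blum, 5 for Varga — Blum by 12–5.
Novak vs Varga: Varga, 11–6.
Only Blum has no losses; Blum is the Condorcet winner.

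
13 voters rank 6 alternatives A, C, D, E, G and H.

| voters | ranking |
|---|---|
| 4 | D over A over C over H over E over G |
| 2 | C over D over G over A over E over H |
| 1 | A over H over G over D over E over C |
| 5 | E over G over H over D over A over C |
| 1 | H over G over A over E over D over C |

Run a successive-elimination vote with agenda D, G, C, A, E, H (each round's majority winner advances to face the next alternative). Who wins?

E

Round 1: D vs G — 6–7, G advances.
Round 2: G vs C — 7–6, G advances.
Round 3: G vs A — 8–5, G advances.
Round 4: G vs E — 4–9, E advances.
Round 5: E vs H — 7–6, E advances.
The agenda winner is E.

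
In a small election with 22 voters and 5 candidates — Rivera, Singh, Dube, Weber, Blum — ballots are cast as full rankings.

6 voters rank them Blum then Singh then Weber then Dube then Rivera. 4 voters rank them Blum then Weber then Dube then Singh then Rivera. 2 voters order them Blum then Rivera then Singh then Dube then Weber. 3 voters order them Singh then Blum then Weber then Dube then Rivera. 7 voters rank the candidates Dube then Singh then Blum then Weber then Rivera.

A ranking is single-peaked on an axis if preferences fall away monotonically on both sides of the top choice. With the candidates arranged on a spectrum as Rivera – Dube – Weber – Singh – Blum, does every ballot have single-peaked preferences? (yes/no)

Axis positions: Rivera=1, Dube=2, Weber=3, Singh=4, Blum=5.
Bloc 1 (peak Blum at position 5): ranking walks positions 5-4-3-2-1, expanding outward from the peak — single-peaked.
Bloc 2: ranking walks positions 5-3-2-4-1; Weber is ranked above Singh even though Singh lies between Weber and the peak Blum on the axis — preferences dip and rise again. Not single-peaked.
Bloc 3: ranking walks positions 5-1-4-2-3; Rivera is ranked above Singh even though Singh lies between Rivera and the peak Blum on the axis — preferences dip and rise again. Not single-peaked.
Bloc 4 (peak Singh at position 4): ranking walks positions 4-5-3-2-1, expanding outward from the peak — single-peaked.
Bloc 5: ranking walks positions 2-4-5-3-1; Singh is ranked above Weber even though Weber lies between Singh and the peak Dube on the axis — preferences dip and rise again. Not single-peaked.
Bloc 2 violates single-peakedness, so the profile is not single-peaked on this axis.

no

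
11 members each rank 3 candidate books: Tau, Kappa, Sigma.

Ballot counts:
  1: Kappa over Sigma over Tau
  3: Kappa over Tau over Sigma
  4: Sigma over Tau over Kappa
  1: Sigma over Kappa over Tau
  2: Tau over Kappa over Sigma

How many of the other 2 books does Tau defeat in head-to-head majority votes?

Tau against each rival (11 members):
Tau–Kappa: Tau 6–5.
Tau vs Sigma: 5 to 6, Sigma.
Tau beats Kappa; loses to Sigma — 1 pairwise win.

1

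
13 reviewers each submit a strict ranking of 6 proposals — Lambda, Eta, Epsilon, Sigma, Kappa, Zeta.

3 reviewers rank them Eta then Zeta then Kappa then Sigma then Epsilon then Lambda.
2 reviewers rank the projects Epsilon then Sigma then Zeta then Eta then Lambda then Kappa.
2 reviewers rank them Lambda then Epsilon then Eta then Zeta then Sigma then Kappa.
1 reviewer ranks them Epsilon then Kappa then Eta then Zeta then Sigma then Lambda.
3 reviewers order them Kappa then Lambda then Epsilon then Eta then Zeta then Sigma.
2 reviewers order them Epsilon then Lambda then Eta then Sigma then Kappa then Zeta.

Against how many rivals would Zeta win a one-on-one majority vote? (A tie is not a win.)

2

Zeta against each rival (13 reviewers):
Zeta vs Lambda: 6 to 7, Lambda.
Zeta vs Eta: Eta wins 11–2.
Zeta vs Epsilon: Zeta preferred on 3 ballots; Epsilon wins 10–3.
Zeta–Sigma: Zeta 9–4.
Zeta vs Kappa: Zeta, 7–6.
Zeta beats Sigma, Kappa; loses to Lambda, Eta, Epsilon — 2 pairwise wins.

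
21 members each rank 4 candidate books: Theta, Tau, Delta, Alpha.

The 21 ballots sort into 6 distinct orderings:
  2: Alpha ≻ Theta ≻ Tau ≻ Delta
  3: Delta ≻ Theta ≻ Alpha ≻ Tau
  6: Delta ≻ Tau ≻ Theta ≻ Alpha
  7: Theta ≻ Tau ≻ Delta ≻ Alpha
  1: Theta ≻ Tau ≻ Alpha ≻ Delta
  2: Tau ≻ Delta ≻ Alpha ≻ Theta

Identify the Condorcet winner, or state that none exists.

Head-to-head results (21 members):
Theta vs Tau: Theta preferred on 2+3+7+1 = 13 ballots; Theta wins 13–8.
Theta vs Delta: 10 to 11, Delta.
Theta vs Alpha: Theta is ranked higher on 3+6+7+1 = 17 ballots, Alpha on 4. Theta wins 17–4.
Tau vs Delta: 2+7+1+2 = 12 for Tau, 9 for Delta — Tau by 12–9.
Tau vs Alpha: 6+7+1+2 = 16 for Tau, 5 for Alpha — Tau by 16–5.
Delta vs Alpha: 3+6+7+2 = 18 for Delta, 3 for Alpha — Delta by 18–3.
Every book loses at least once (Theta loses to Delta; Tau loses to Theta; Delta loses to Tau; Alpha loses to Theta). The majority relation contains the cycle Theta > Tau > Delta > Theta, so there is no Condorcet winner.

none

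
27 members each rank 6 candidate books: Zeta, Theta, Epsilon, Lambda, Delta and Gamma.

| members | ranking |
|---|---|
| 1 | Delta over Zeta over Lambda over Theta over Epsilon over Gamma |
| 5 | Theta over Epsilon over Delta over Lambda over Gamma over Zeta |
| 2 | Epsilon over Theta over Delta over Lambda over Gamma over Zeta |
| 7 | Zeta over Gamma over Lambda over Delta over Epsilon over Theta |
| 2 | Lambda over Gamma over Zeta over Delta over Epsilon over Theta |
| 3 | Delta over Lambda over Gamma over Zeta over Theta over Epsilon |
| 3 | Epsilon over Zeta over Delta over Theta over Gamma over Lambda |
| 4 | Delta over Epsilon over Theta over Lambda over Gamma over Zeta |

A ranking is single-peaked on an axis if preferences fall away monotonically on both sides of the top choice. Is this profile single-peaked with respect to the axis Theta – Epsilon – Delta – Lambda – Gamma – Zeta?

no

Axis positions: Theta=1, Epsilon=2, Delta=3, Lambda=4, Gamma=5, Zeta=6.
Ballot type 1: ranking walks positions 3-6-4-1-2-5; Zeta is ranked above Lambda even though Lambda lies between Zeta and the peak Delta on the axis — preferences dip and rise again. Not single-peaked.
Ballot type 2 (peak Theta at position 1): ranking walks positions 1-2-3-4-5-6, expanding outward from the peak — single-peaked.
Ballot type 3 (peak Epsilon at position 2): ranking walks positions 2-1-3-4-5-6, expanding outward from the peak — single-peaked.
Ballot type 4 (peak Zeta at position 6): ranking walks positions 6-5-4-3-2-1, expanding outward from the peak — single-peaked.
Ballot type 5 (peak Lambda at position 4): ranking walks positions 4-5-6-3-2-1, expanding outward from the peak — single-peaked.
Ballot type 6: ranking walks positions 3-4-5-6-1-2; Theta is ranked above Epsilon even though Epsilon lies between Theta and the peak Delta on the axis — preferences dip and rise again. Not single-peaked.
Ballot type 7: ranking walks positions 2-6-3-1-5-4; Zeta is ranked above Delta even though Delta lies between Zeta and the peak Epsilon on the axis — preferences dip and rise again. Not single-peaked.
Ballot type 8 (peak Delta at position 3): ranking walks positions 3-2-1-4-5-6, expanding outward from the peak — single-peaked.
Ballot type 1 violates single-peakedness, so the profile is not single-peaked on this axis.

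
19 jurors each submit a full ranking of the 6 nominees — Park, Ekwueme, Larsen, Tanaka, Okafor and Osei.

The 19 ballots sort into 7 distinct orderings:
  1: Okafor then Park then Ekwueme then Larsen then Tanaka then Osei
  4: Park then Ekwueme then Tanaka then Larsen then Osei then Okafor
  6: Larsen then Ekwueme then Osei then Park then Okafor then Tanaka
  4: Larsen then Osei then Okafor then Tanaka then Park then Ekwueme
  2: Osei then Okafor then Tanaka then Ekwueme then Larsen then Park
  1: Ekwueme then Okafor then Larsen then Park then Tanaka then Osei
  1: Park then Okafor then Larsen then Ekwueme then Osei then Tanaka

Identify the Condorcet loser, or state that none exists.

Head-to-head results (19 jurors):
Park–Ekwueme: Park 10–9.
Park vs Larsen: Larsen, 13–6.
Park vs Tanaka: Park wins 13–6.
Park vs Okafor: Park is ranked higher on 4+6+1 = 11 ballots, Okafor on 8. Park wins 11–8.
Park–Osei: Osei 12–7.
Ekwueme–Larsen: Larsen 11–8.
Ekwueme–Tanaka: Ekwueme 13–6.
Ekwueme vs Okafor: Ekwueme, 11–8.
Ekwueme vs Osei: Ekwueme wins 13–6.
Larsen vs Tanaka: Larsen, 13–6.
Larsen vs Okafor: Larsen wins 14–5.
Larsen vs Osei: Larsen preferred on 1+4+6+4+1+1 = 17 ballots; Larsen wins 17–2.
Tanaka–Okafor: Okafor 15–4.
Tanaka vs Osei: Tanaka preferred on 1+4+1 = 6 ballots; Osei wins 13–6.
Okafor vs Osei: Osei, 16–3.
Only Tanaka has no wins; Tanaka is the Condorcet loser.

Tanaka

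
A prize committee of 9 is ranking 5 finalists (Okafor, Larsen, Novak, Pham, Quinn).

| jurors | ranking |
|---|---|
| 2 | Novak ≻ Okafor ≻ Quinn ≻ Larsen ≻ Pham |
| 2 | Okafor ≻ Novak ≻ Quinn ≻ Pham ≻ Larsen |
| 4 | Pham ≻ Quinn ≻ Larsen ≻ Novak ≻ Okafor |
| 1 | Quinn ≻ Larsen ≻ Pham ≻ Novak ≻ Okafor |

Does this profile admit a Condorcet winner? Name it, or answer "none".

Quinn

Pairwise majorities:
Okafor vs Larsen: Okafor preferred on 2+2 = 4 ballots; Larsen wins 5–4.
Okafor vs Novak: Okafor preferred on 2 ballots; Novak wins 7–2.
Okafor vs Pham: 4 to 5, Pham.
Okafor vs Quinn: 2+2 = 4 for Okafor, 5 for Quinn — Quinn by 5–4.
Larsen vs Novak: Larsen is ranked higher on 4+1 = 5 ballots, Novak on 4. Larsen wins 5–4.
Larsen vs Pham: 2+1 = 3 for Larsen, 6 for Pham — Pham by 6–3.
Larsen vs Quinn: 0 to 9, Quinn.
Novak vs Pham: 4 to 5, Pham.
Novak vs Quinn: 2+2 = 4 for Novak, 5 for Quinn — Quinn by 5–4.
Pham vs Quinn: 4 for Pham, 5 for Quinn — Quinn by 5–4.
Only Quinn has no losses; Quinn is the Condorcet winner.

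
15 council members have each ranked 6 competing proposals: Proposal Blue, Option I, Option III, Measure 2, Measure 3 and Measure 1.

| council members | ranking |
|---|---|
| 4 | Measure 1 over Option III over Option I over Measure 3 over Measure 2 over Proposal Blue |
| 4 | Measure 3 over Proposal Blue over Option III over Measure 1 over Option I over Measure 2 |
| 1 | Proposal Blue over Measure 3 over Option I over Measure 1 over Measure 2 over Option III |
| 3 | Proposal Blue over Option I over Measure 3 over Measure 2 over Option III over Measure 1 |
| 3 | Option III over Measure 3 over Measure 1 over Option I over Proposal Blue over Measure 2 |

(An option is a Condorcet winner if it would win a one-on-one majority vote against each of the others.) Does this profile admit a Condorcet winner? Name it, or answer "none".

Measure 3

Head-to-head results (15 council members):
Proposal Blue vs Option I: 4+1+3 = 8 for Proposal Blue, 7 for Option I — Proposal Blue by 8–7.
Proposal Blue vs Option III: Proposal Blue preferred on 4+1+3 = 8 ballots; Proposal Blue wins 8–7.
Proposal Blue vs Measure 2: 4+1+3+3 = 11 for Proposal Blue, 4 for Measure 2 — Proposal Blue by 11–4.
Proposal Blue vs Measure 3: Proposal Blue is ranked higher on 1+3 = 4 ballots, Measure 3 on 11. Measure 3 wins 11–4.
Proposal Blue vs Measure 1: 4+1+3 = 8 for Proposal Blue, 7 for Measure 1 — Proposal Blue by 8–7.
Option I vs Option III: 1+3 = 4 for Option I, 11 for Option III — Option III by 11–4.
Option I vs Measure 2: Option I is ranked higher on 4+4+1+3+3 = 15 ballots, Measure 2 on 0. Option I wins 15–0.
Option I vs Measure 3: Option I is ranked higher on 4+3 = 7 ballots, Measure 3 on 8. Measure 3 wins 8–7.
Option I vs Measure 1: 4 to 11, Measure 1.
Option III vs Measure 2: 4+4+3 = 11 for Option III, 4 for Measure 2 — Option III by 11–4.
Option III vs Measure 3: 7 to 8, Measure 3.
Option III vs Measure 1: 4+3+3 = 10 for Option III, 5 for Measure 1 — Option III by 10–5.
Measure 2 vs Measure 3: 0 to 15, Measure 3.
Measure 2 vs Measure 1: 3 for Measure 2, 12 for Measure 1 — Measure 1 by 12–3.
Measure 3 vs Measure 1: Measure 3 preferred on 4+1+3+3 = 11 ballots; Measure 3 wins 11–4.
Only Measure 3 has no losses; Measure 3 is the Condorcet winner.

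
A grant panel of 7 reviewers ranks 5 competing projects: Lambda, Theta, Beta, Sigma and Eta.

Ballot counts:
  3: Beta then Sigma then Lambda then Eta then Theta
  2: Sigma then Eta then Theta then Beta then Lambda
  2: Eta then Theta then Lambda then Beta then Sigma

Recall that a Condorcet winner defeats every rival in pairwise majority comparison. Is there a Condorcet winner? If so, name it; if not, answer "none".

none

Head-to-head results (7 reviewers):
Lambda vs Theta: 3 for Lambda, 4 for Theta — Theta by 4–3.
Lambda vs Beta: Beta wins 5–2.
Lambda vs Sigma: Sigma wins 5–2.
Lambda vs Eta: 3 to 4, Eta.
Theta vs Beta: Theta is ranked higher on 2+2 = 4 ballots, Beta on 3. Theta wins 4–3.
Theta vs Sigma: Theta is ranked higher on 2 ballots, Sigma on 5. Sigma wins 5–2.
Theta vs Eta: Eta wins 7–0.
Beta vs Sigma: Beta wins 5–2.
Beta vs Eta: 3 for Beta, 4 for Eta — Eta by 4–3.
Sigma vs Eta: Sigma preferred on 3+2 = 5 ballots; Sigma wins 5–2.
No project is unbeaten: Lambda loses to Theta; Theta loses to Sigma; Beta loses to Theta; Sigma loses to Beta; Eta loses to Sigma. In particular Theta > Beta > Sigma > Theta is a majority cycle — no Condorcet winner exists.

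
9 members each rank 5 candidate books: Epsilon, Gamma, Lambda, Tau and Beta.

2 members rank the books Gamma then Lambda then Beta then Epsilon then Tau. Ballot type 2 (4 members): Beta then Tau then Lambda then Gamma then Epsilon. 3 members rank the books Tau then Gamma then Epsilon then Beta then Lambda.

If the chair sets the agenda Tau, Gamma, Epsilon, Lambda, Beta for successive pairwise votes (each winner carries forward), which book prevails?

Round 1: Tau vs Gamma — 7–2, Tau advances.
Round 2: Tau vs Epsilon — 7–2, Tau advances.
Round 3: Tau vs Lambda — 7–2, Tau advances.
Round 4: Tau vs Beta — 3–6, Beta advances.
The agenda winner is Beta.

Beta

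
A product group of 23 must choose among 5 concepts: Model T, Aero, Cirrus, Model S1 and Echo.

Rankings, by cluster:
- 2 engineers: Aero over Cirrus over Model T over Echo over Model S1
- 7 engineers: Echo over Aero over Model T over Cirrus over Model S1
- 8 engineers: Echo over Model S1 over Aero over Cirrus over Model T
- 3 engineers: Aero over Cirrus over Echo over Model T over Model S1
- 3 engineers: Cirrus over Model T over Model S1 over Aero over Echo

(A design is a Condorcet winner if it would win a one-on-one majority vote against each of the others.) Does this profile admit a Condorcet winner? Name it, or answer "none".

Echo

Pairwise majorities:
Model T vs Aero: Model T is ranked higher on 3 ballots, Aero on 20. Aero wins 20–3.
Model T vs Cirrus: 7 to 16, Cirrus.
Model T vs Model S1: 2+7+3+3 = 15 for Model T, 8 for Model S1 — Model T by 15–8.
Model T vs Echo: Model T preferred on 2+3 = 5 ballots; Echo wins 18–5.
Aero vs Cirrus: 20 to 3, Aero.
Aero vs Model S1: Aero is ranked higher on 2+7+3 = 12 ballots, Model S1 on 11. Aero wins 12–11.
Aero vs Echo: 8 to 15, Echo.
Cirrus vs Model S1: 2+7+3+3 = 15 for Cirrus, 8 for Model S1 — Cirrus by 15–8.
Cirrus vs Echo: Cirrus preferred on 2+3+3 = 8 ballots; Echo wins 15–8.
Model S1 vs Echo: Model S1 preferred on 3 ballots; Echo wins 20–3.
Echo defeats every rival head-to-head and is the Condorcet winner.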